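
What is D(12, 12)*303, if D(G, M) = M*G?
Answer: 43632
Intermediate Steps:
D(G, M) = G*M
D(12, 12)*303 = (12*12)*303 = 144*303 = 43632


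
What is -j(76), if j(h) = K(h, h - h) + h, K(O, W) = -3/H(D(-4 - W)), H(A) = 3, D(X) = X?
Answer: -75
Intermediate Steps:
K(O, W) = -1 (K(O, W) = -3/3 = -3*⅓ = -1)
j(h) = -1 + h
-j(76) = -(-1 + 76) = -1*75 = -75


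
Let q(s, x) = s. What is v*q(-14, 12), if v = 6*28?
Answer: -2352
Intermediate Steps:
v = 168
v*q(-14, 12) = 168*(-14) = -2352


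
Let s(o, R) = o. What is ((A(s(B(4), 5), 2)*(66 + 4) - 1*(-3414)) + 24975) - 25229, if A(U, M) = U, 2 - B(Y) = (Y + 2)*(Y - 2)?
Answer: 2460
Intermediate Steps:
B(Y) = 2 - (-2 + Y)*(2 + Y) (B(Y) = 2 - (Y + 2)*(Y - 2) = 2 - (2 + Y)*(-2 + Y) = 2 - (-2 + Y)*(2 + Y))
((A(s(B(4), 5), 2)*(66 + 4) - 1*(-3414)) + 24975) - 25229 = (((6 - 1*4²)*(66 + 4) - 1*(-3414)) + 24975) - 25229 = (((6 - 1*16)*70 + 3414) + 24975) - 25229 = (((6 - 16)*70 + 3414) + 24975) - 25229 = ((-10*70 + 3414) + 24975) - 25229 = ((-700 + 3414) + 24975) - 25229 = (2714 + 24975) - 25229 = 27689 - 25229 = 2460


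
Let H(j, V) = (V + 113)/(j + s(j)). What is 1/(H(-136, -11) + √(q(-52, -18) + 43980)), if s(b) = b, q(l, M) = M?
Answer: 8/937853 + 64*√43962/2813559 ≈ 0.0047779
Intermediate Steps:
H(j, V) = (113 + V)/(2*j) (H(j, V) = (V + 113)/(j + j) = (113 + V)/((2*j)) = (113 + V)*(1/(2*j)) = (113 + V)/(2*j))
1/(H(-136, -11) + √(q(-52, -18) + 43980)) = 1/((½)*(113 - 11)/(-136) + √(-18 + 43980)) = 1/((½)*(-1/136)*102 + √43962) = 1/(-3/8 + √43962)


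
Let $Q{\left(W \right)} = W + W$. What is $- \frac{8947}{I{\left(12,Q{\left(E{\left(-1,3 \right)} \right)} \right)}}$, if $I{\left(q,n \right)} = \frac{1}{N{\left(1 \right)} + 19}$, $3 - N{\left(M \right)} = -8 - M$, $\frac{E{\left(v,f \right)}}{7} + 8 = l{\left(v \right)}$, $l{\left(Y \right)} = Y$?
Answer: $-277357$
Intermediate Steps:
$E{\left(v,f \right)} = -56 + 7 v$
$N{\left(M \right)} = 11 + M$ ($N{\left(M \right)} = 3 - \left(-8 - M\right) = 3 + \left(8 + M\right) = 11 + M$)
$Q{\left(W \right)} = 2 W$
$I{\left(q,n \right)} = \frac{1}{31}$ ($I{\left(q,n \right)} = \frac{1}{\left(11 + 1\right) + 19} = \frac{1}{12 + 19} = \frac{1}{31}$)
$- \frac{8947}{I{\left(12,Q{\left(E{\left(-1,3 \right)} \right)} \right)}} = - 8947 \frac{1}{\frac{1}{31}} = \left(-8947\right) 31 = -277357$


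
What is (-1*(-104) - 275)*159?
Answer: -27189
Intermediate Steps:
(-1*(-104) - 275)*159 = (104 - 275)*159 = -171*159 = -27189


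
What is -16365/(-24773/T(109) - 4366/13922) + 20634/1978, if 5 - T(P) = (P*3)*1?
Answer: -1643135413691/8088226943 ≈ -203.15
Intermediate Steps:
T(P) = 5 - 3*P (T(P) = 5 - P*3 = 5 - 3*P)
-16365/(-24773/T(109) - 4366/13922) + 20634/1978 = -16365/(-24773/(5 - 3*109) - 4366/13922) + 20634/1978 = -16365/(-24773/(5 - 327) - 4366*1/13922) + 20634*(1/1978) = -16365/(-24773/(-322) - 2183/6961) + 10317/989 = -16365/(-24773*(-1/322) - 2183/6961) + 10317/989 = -16365/(3539/46 - 2183/6961) + 10317/989 = -16365/24534561/320206 + 10317/989 = -16365*320206/24534561 + 10317/989 = -1746723730/8178187 + 10317/989 = -1643135413691/8088226943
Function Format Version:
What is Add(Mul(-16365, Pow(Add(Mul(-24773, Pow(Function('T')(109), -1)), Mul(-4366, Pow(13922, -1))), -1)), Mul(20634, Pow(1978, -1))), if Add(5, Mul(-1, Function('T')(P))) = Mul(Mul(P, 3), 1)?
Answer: Rational(-1643135413691, 8088226943) ≈ -203.15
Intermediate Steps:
Function('T')(P) = Add(5, Mul(-3, P)) (Function('T')(P) = Add(5, Mul(-1, Mul(Mul(P, 3), 1))) = Add(5, Mul(-1, Mul(Mul(3, P), 1))) = Add(5, Mul(-1, Mul(3, P))) = Add(5, Mul(-3, P)))
Add(Mul(-16365, Pow(Add(Mul(-24773, Pow(Function('T')(109), -1)), Mul(-4366, Pow(13922, -1))), -1)), Mul(20634, Pow(1978, -1))) = Add(Mul(-16365, Pow(Add(Mul(-24773, Pow(Add(5, Mul(-3, 109)), -1)), Mul(-4366, Pow(13922, -1))), -1)), Mul(20634, Pow(1978, -1))) = Add(Mul(-16365, Pow(Add(Mul(-24773, Pow(Add(5, -327), -1)), Mul(-4366, Rational(1, 13922))), -1)), Mul(20634, Rational(1, 1978))) = Add(Mul(-16365, Pow(Add(Mul(-24773, Pow(-322, -1)), Rational(-2183, 6961)), -1)), Rational(10317, 989)) = Add(Mul(-16365, Pow(Add(Mul(-24773, Rational(-1, 322)), Rational(-2183, 6961)), -1)), Rational(10317, 989)) = Add(Mul(-16365, Pow(Add(Rational(3539, 46), Rational(-2183, 6961)), -1)), Rational(10317, 989)) = Add(Mul(-16365, Pow(Rational(24534561, 320206), -1)), Rational(10317, 989)) = Add(Mul(-16365, Rational(320206, 24534561)), Rational(10317, 989)) = Add(Rational(-1746723730, 8178187), Rational(10317, 989)) = Rational(-1643135413691, 8088226943)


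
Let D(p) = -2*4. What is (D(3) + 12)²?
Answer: 16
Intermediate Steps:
D(p) = -8
(D(3) + 12)² = (-8 + 12)² = 4² = 16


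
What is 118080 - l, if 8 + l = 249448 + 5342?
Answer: -136702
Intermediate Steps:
l = 254782 (l = -8 + (249448 + 5342) = -8 + 254790 = 254782)
118080 - l = 118080 - 1*254782 = 118080 - 254782 = -136702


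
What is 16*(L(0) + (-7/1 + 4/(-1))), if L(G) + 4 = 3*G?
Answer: -240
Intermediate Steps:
L(G) = -4 + 3*G
16*(L(0) + (-7/1 + 4/(-1))) = 16*((-4 + 3*0) + (-7/1 + 4/(-1))) = 16*((-4 + 0) + (-7*1 + 4*(-1))) = 16*(-4 + (-7 - 4)) = 16*(-4 - 11) = 16*(-15) = -240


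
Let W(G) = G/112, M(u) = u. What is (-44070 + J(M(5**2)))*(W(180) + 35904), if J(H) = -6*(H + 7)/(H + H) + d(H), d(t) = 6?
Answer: -276899446368/175 ≈ -1.5823e+9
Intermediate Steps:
W(G) = G/112 (W(G) = G*(1/112) = G/112)
J(H) = 6 - 3*(7 + H)/H (J(H) = -6*(H + 7)/(H + H) + 6 = -6*(7 + H)/(2*H) + 6 = -6*(7 + H)*1/(2*H) + 6 = -3*(7 + H)/H + 6 = 6 - 3*(7 + H)/H)
(-44070 + J(M(5**2)))*(W(180) + 35904) = (-44070 + (3 - 21/(5**2)))*((1/112)*180 + 35904) = (-44070 + (3 - 21/25))*(45/28 + 35904) = (-44070 + (3 - 21*1/25))*(1005357/28) = (-44070 + (3 - 21/25))*(1005357/28) = (-44070 + 54/25)*(1005357/28) = -1101696/25*1005357/28 = -276899446368/175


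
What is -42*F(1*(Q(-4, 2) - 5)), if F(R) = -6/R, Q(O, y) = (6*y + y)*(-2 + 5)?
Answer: 252/37 ≈ 6.8108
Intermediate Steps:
Q(O, y) = 21*y (Q(O, y) = (7*y)*3 = 21*y)
F(R) = -6/R
-42*F(1*(Q(-4, 2) - 5)) = -(-252)/(1*(21*2 - 5)) = -(-252)/(1*(42 - 5)) = -(-252)/(1*37) = -(-252)/37 = -42*(-6/37) = 252/37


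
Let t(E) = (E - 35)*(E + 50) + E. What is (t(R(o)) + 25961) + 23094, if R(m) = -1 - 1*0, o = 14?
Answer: 47290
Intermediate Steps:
R(m) = -1 (R(m) = -1 + 0 = -1)
t(E) = E + (-35 + E)*(50 + E) (t(E) = (-35 + E)*(50 + E) + E = E + (-35 + E)*(50 + E))
(t(R(o)) + 25961) + 23094 = ((-1750 + (-1)**2 + 16*(-1)) + 25961) + 23094 = ((-1750 + 1 - 16) + 25961) + 23094 = (-1765 + 25961) + 23094 = 24196 + 23094 = 47290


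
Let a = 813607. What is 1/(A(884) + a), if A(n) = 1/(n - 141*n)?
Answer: 123760/100692002319 ≈ 1.2291e-6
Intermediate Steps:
A(n) = -1/(140*n) (A(n) = 1/(-140*n) = -1/(140*n))
1/(A(884) + a) = 1/(-1/140/884 + 813607) = 1/(-1/140*1/884 + 813607) = 1/(-1/123760 + 813607) = 1/(100692002319/123760) = 123760/100692002319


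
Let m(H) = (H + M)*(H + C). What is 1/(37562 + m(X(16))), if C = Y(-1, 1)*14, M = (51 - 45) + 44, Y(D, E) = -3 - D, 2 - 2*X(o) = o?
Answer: 1/36057 ≈ 2.7734e-5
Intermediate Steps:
X(o) = 1 - o/2
M = 50 (M = 6 + 44 = 50)
C = -28 (C = (-3 - 1*(-1))*14 = (-3 + 1)*14 = -2*14 = -28)
m(H) = (-28 + H)*(50 + H) (m(H) = (H + 50)*(H - 28) = (50 + H)*(-28 + H) = (-28 + H)*(50 + H))
1/(37562 + m(X(16))) = 1/(37562 + (-1400 + (1 - ½*16)² + 22*(1 - ½*16))) = 1/(37562 + (-1400 + (1 - 8)² + 22*(1 - 8))) = 1/(37562 + (-1400 + (-7)² + 22*(-7))) = 1/(37562 + (-1400 + 49 - 154)) = 1/(37562 - 1505) = 1/36057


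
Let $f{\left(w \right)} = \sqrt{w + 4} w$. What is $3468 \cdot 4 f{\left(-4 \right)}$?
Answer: $0$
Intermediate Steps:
$f{\left(w \right)} = w \sqrt{4 + w}$ ($f{\left(w \right)} = \sqrt{4 + w} w = w \sqrt{4 + w}$)
$3468 \cdot 4 f{\left(-4 \right)} = 3468 \cdot 4 \left(- 4 \sqrt{4 - 4}\right) = 3468 \cdot 4 \left(- 4 \sqrt{0}\right) = 3468 \cdot 4 \left(\left(-4\right) 0\right) = 3468 \cdot 4 \cdot 0 = 3468 \cdot 0 = 0$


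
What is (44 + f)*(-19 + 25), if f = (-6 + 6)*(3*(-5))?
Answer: 264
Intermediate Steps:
f = 0 (f = 0*(-15) = 0)
(44 + f)*(-19 + 25) = (44 + 0)*(-19 + 25) = 44*6 = 264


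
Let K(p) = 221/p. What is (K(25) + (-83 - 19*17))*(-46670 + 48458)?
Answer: -17753052/25 ≈ -7.1012e+5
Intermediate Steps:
(K(25) + (-83 - 19*17))*(-46670 + 48458) = (221/25 + (-83 - 19*17))*(-46670 + 48458) = (221*(1/25) + (-83 - 323))*1788 = (221/25 - 406)*1788 = -9929/25*1788 = -17753052/25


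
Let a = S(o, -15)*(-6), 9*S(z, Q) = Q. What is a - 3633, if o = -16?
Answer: -3623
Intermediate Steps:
S(z, Q) = Q/9
a = 10 (a = ((1/9)*(-15))*(-6) = -5/3*(-6) = 10)
a - 3633 = 10 - 3633 = -3623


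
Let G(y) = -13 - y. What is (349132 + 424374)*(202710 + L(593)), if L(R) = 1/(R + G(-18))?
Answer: 46882423363493/299 ≈ 1.5680e+11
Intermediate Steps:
L(R) = 1/(5 + R) (L(R) = 1/(R + (-13 - 1*(-18))) = 1/(R + (-13 + 18)) = 1/(R + 5) = 1/(5 + R))
(349132 + 424374)*(202710 + L(593)) = (349132 + 424374)*(202710 + 1/(5 + 593)) = 773506*(202710 + 1/598) = 773506*(121220581/598) = 46882423363493/299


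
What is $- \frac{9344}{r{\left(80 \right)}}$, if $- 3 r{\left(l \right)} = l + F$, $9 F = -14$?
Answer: $\frac{126144}{353} \approx 357.35$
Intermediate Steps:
$F = - \frac{14}{9}$ ($F = \frac{1}{9} \left(-14\right) = - \frac{14}{9} \approx -1.5556$)
$r{\left(l \right)} = \frac{14}{27} - \frac{l}{3}$ ($r{\left(l \right)} = - \frac{l - \frac{14}{9}}{3} = - \frac{- \frac{14}{9} + l}{3} = \frac{14}{27} - \frac{l}{3}$)
$- \frac{9344}{r{\left(80 \right)}} = - \frac{9344}{\frac{14}{27} - \frac{80}{3}} = - \frac{9344}{- \frac{706}{27}} = \left(-9344\right) \left(- \frac{27}{706}\right) = \frac{126144}{353}$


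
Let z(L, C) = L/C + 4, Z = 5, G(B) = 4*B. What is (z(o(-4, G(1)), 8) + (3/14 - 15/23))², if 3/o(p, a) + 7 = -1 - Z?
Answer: 3500023921/280361536 ≈ 12.484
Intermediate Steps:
o(p, a) = -3/13 (o(p, a) = 3/(-7 + (-1 - 1*5)) = 3/(-7 + (-1 - 5)) = 3/(-7 - 6) = 3/(-13) = 3*(-1/13) = -3/13)
z(L, C) = 4 + L/C (z(L, C) = L/C + 4 = 4 + L/C)
(z(o(-4, G(1)), 8) + (3/14 - 15/23))² = ((4 - 3/13/8) + (3/14 - 15/23))² = ((4 - 3/13*⅛) + (3*(1/14) - 15*1/23))² = ((4 - 3/104) + (3/14 - 15/23))² = (413/104 - 141/322)² = (59161/16744)² = 3500023921/280361536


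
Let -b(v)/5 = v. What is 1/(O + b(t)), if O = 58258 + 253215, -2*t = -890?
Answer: 1/309248 ≈ 3.2337e-6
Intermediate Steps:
t = 445 (t = -1/2*(-890) = 445)
O = 311473
b(v) = -5*v
1/(O + b(t)) = 1/(311473 - 5*445) = 1/(311473 - 2225) = 1/309248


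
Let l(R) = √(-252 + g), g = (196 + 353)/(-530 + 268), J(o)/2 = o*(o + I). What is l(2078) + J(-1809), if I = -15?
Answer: 6599232 + 3*I*√1938014/262 ≈ 6.5992e+6 + 15.94*I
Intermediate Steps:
J(o) = 2*o*(-15 + o) (J(o) = 2*(o*(o - 15)) = 2*(o*(-15 + o)) = 2*o*(-15 + o))
g = -549/262 (g = 549/(-262) = 549*(-1/262) = -549/262 ≈ -2.0954)
l(R) = 3*I*√1938014/262 (l(R) = √(-252 - 549/262) = √(-66573/262) = 3*I*√1938014/262)
l(2078) + J(-1809) = 3*I*√1938014/262 + 2*(-1809)*(-15 - 1809) = 3*I*√1938014/262 + 2*(-1809)*(-1824) = 3*I*√1938014/262 + 6599232 = 6599232 + 3*I*√1938014/262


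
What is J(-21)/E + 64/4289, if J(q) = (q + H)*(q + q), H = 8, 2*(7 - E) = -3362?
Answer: 1224913/3619916 ≈ 0.33838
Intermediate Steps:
E = 1688 (E = 7 - ½*(-3362) = 7 + 1681 = 1688)
J(q) = 2*q*(8 + q) (J(q) = (q + 8)*(q + q) = (8 + q)*(2*q) = 2*q*(8 + q))
J(-21)/E + 64/4289 = (2*(-21)*(8 - 21))/1688 + 64/4289 = (2*(-21)*(-13))*(1/1688) + 64*(1/4289) = 546*(1/1688) + 64/4289 = 273/844 + 64/4289 = 1224913/3619916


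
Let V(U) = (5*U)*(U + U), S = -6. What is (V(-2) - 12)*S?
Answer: -168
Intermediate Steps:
V(U) = 10*U**2 (V(U) = (5*U)*(2*U) = 10*U**2)
(V(-2) - 12)*S = (10*(-2)**2 - 12)*(-6) = (10*4 - 12)*(-6) = (40 - 12)*(-6) = 28*(-6) = -168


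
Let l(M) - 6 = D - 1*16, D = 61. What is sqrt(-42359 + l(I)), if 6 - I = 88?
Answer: 2*I*sqrt(10577) ≈ 205.69*I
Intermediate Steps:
I = -82 (I = 6 - 1*88 = 6 - 88 = -82)
l(M) = 51 (l(M) = 6 + (61 - 1*16) = 6 + (61 - 16) = 6 + 45 = 51)
sqrt(-42359 + l(I)) = sqrt(-42359 + 51) = sqrt(-42308) = 2*I*sqrt(10577)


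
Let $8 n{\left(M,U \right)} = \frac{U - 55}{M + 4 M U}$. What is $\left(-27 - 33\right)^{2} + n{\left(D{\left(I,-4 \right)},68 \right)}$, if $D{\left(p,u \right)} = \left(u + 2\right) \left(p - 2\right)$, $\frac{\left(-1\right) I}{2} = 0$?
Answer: $\frac{2419201}{672} \approx 3600.0$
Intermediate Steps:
$I = 0$ ($I = \left(-2\right) 0 = 0$)
$D{\left(p,u \right)} = \left(-2 + p\right) \left(2 + u\right)$ ($D{\left(p,u \right)} = \left(2 + u\right) \left(-2 + p\right) = \left(-2 + p\right) \left(2 + u\right)$)
$n{\left(M,U \right)} = \frac{-55 + U}{8 \left(M + 4 M U\right)}$ ($n{\left(M,U \right)} = \frac{\left(U - 55\right) \frac{1}{M + 4 M U}}{8} = \frac{\left(-55 + U\right) \frac{1}{M + 4 M U}}{8} = \frac{\frac{1}{M + 4 M U} \left(-55 + U\right)}{8} = \frac{-55 + U}{8 \left(M + 4 M U\right)}$)
$\left(-27 - 33\right)^{2} + n{\left(D{\left(I,-4 \right)},68 \right)} = \left(-27 - 33\right)^{2} + \frac{-55 + 68}{8 \left(-4 - -8 + 2 \cdot 0 + 0 \left(-4\right)\right) \left(1 + 4 \cdot 68\right)} = \left(-60\right)^{2} + \frac{1}{8} \frac{1}{-4 + 8 + 0 + 0} \frac{1}{1 + 272} \cdot 13 = 3600 + \frac{1}{8} \cdot \frac{1}{4} \cdot \frac{1}{273} \cdot 13 = 3600 + \frac{1}{672} = \frac{2419201}{672}$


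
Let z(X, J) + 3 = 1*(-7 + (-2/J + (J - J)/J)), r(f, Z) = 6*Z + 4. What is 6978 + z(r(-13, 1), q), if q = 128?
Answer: 445951/64 ≈ 6968.0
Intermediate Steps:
r(f, Z) = 4 + 6*Z
z(X, J) = -10 - 2/J (z(X, J) = -3 + 1*(-7 + (-2/J + (J - J)/J)) = -3 + 1*(-7 + (-2/J + 0/J)) = -3 + 1*(-7 + (-2/J + 0)) = -3 + 1*(-7 - 2/J) = -3 + (-7 - 2/J) = -10 - 2/J)
6978 + z(r(-13, 1), q) = 6978 + (-10 - 2/128) = 6978 + (-10 - 2*1/128) = 6978 + (-10 - 1/64) = 6978 - 641/64 = 445951/64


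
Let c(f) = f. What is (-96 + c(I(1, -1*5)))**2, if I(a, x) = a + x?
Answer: 10000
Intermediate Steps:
(-96 + c(I(1, -1*5)))**2 = (-96 + (1 - 1*5))**2 = (-96 + (1 - 5))**2 = (-96 - 4)**2 = (-100)**2 = 10000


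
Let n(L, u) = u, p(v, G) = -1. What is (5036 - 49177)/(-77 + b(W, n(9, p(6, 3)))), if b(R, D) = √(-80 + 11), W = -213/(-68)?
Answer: 3398857/5998 + 44141*I*√69/5998 ≈ 566.67 + 61.131*I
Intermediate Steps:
W = 213/68 (W = -213*(-1/68) = 213/68 ≈ 3.1324)
b(R, D) = I*√69 (b(R, D) = √(-69) = I*√69)
(5036 - 49177)/(-77 + b(W, n(9, p(6, 3)))) = (5036 - 49177)/(-77 + I*√69) = -44141/(-77 + I*√69)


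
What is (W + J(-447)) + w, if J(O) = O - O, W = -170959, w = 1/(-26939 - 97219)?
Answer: -21225927523/124158 ≈ -1.7096e+5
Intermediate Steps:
w = -1/124158 (w = 1/(-124158) = -1/124158 ≈ -8.0543e-6)
J(O) = 0
(W + J(-447)) + w = (-170959 + 0) - 1/124158 = -170959 - 1/124158 = -21225927523/124158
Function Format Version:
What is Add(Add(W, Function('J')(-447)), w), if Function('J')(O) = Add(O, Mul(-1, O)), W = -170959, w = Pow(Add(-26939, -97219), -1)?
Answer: Rational(-21225927523, 124158) ≈ -1.7096e+5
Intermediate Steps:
w = Rational(-1, 124158) (w = Pow(-124158, -1) = Rational(-1, 124158) ≈ -8.0543e-6)
Function('J')(O) = 0
Add(Add(W, Function('J')(-447)), w) = Add(Add(-170959, 0), Rational(-1, 124158)) = Add(-170959, Rational(-1, 124158)) = Rational(-21225927523, 124158)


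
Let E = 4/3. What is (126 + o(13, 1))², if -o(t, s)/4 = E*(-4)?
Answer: 195364/9 ≈ 21707.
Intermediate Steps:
E = 4/3 (E = 4*(⅓) = 4/3 ≈ 1.3333)
o(t, s) = 64/3 (o(t, s) = -16*(-4)/3 = -4*(-16/3) = 64/3)
(126 + o(13, 1))² = (126 + 64/3)² = (442/3)² = 195364/9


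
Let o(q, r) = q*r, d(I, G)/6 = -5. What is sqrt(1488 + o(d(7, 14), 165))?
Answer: I*sqrt(3462) ≈ 58.839*I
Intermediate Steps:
d(I, G) = -30 (d(I, G) = 6*(-5) = -30)
sqrt(1488 + o(d(7, 14), 165)) = sqrt(1488 - 30*165) = sqrt(1488 - 4950) = sqrt(-3462) = I*sqrt(3462)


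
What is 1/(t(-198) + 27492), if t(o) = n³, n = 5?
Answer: 1/27617 ≈ 3.6210e-5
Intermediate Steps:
t(o) = 125 (t(o) = 5³ = 125)
1/(t(-198) + 27492) = 1/(125 + 27492) = 1/27617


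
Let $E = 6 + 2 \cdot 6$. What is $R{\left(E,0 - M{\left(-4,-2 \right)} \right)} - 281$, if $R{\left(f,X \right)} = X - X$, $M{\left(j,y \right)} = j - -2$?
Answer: $-281$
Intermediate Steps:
$M{\left(j,y \right)} = 2 + j$ ($M{\left(j,y \right)} = j + 2 = 2 + j$)
$E = 18$ ($E = 6 + 12 = 18$)
$R{\left(f,X \right)} = 0$
$R{\left(E,0 - M{\left(-4,-2 \right)} \right)} - 281 = 0 - 281 = -281$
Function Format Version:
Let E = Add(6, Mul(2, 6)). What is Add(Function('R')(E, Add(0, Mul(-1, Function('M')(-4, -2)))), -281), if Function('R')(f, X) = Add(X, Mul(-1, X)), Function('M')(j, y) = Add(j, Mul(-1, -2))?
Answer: -281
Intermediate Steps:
Function('M')(j, y) = Add(2, j) (Function('M')(j, y) = Add(j, 2) = Add(2, j))
E = 18 (E = Add(6, 12) = 18)
Function('R')(f, X) = 0
Add(Function('R')(E, Add(0, Mul(-1, Function('M')(-4, -2)))), -281) = Add(0, -281) = -281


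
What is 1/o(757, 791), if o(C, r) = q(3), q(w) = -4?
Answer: -¼ ≈ -0.25000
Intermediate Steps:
o(C, r) = -4
1/o(757, 791) = 1/(-4) = -¼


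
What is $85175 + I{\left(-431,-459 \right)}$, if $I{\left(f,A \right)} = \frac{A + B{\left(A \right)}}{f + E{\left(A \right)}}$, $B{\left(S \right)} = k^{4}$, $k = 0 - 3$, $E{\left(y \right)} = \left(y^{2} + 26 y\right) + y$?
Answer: $\frac{16852469597}{197857} \approx 85175.0$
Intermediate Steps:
$E{\left(y \right)} = y^{2} + 27 y$
$k = -3$ ($k = 0 - 3 = -3$)
$B{\left(S \right)} = 81$ ($B{\left(S \right)} = \left(-3\right)^{4} = 81$)
$I{\left(f,A \right)} = \frac{81 + A}{f + A \left(27 + A\right)}$ ($I{\left(f,A \right)} = \frac{A + 81}{f + A \left(27 + A\right)} = \frac{81 + A}{f + A \left(27 + A\right)}$)
$85175 + I{\left(-431,-459 \right)} = 85175 + \frac{81 - 459}{-431 - 459 \left(27 - 459\right)} = 85175 + \frac{1}{-431 - -198288} \left(-378\right) = 85175 + \frac{1}{-431 + 198288} \left(-378\right) = 85175 + \frac{1}{197857} \left(-378\right) = 85175 - \frac{378}{197857} = \frac{16852469597}{197857}$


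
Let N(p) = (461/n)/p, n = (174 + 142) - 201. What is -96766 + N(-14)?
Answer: -155793721/1610 ≈ -96766.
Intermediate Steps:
n = 115 (n = 316 - 201 = 115)
N(p) = 461/(115*p) (N(p) = (461/115)/p = (461*(1/115))/p = 461/(115*p))
-96766 + N(-14) = -96766 + (461/115)/(-14) = -96766 + (461/115)*(-1/14) = -96766 - 461/1610 = -155793721/1610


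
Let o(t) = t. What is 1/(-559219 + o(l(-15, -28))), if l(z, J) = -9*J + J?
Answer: -1/558995 ≈ -1.7889e-6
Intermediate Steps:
l(z, J) = -8*J
1/(-559219 + o(l(-15, -28))) = 1/(-559219 - 8*(-28)) = 1/(-559219 + 224) = 1/(-558995) = -1/558995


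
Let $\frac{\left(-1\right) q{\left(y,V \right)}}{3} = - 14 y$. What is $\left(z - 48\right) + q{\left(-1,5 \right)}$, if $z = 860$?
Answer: $770$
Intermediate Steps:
$q{\left(y,V \right)} = 42 y$ ($q{\left(y,V \right)} = - 3 \left(- 14 y\right) = 42 y$)
$\left(z - 48\right) + q{\left(-1,5 \right)} = \left(860 - 48\right) + 42 \left(-1\right) = 812 - 42 = 770$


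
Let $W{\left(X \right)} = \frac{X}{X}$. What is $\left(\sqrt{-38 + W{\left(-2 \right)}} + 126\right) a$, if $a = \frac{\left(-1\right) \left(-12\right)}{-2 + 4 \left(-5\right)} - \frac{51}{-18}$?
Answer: $\frac{3171}{11} + \frac{151 i \sqrt{37}}{66} \approx 288.27 + 13.917 i$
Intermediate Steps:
$W{\left(X \right)} = 1$
$a = \frac{151}{66}$ ($a = \frac{12}{-2 - 20} - - \frac{17}{6} = \frac{12}{-22} + \frac{17}{6} = 12 \left(- \frac{1}{22}\right) + \frac{17}{6} = - \frac{6}{11} + \frac{17}{6} = \frac{151}{66} \approx 2.2879$)
$\left(\sqrt{-38 + W{\left(-2 \right)}} + 126\right) a = \left(\sqrt{-38 + 1} + 126\right) \frac{151}{66} = \left(\sqrt{-37} + 126\right) \frac{151}{66} = \left(i \sqrt{37} + 126\right) \frac{151}{66} = \left(126 + i \sqrt{37}\right) \frac{151}{66} = \frac{3171}{11} + \frac{151 i \sqrt{37}}{66}$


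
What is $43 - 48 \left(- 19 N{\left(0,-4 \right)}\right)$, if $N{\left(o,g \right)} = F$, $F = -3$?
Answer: $-2693$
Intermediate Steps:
$N{\left(o,g \right)} = -3$
$43 - 48 \left(- 19 N{\left(0,-4 \right)}\right) = 43 - 48 \left(\left(-19\right) \left(-3\right)\right) = 43 - 2736 = -2693$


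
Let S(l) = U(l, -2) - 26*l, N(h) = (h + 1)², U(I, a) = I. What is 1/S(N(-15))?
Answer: -1/4900 ≈ -0.00020408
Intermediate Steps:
N(h) = (1 + h)²
S(l) = -25*l (S(l) = l - 26*l = -25*l)
1/S(N(-15)) = 1/(-25*(1 - 15)²) = 1/(-25*(-14)²) = 1/(-25*196) = 1/(-4900) = -1/4900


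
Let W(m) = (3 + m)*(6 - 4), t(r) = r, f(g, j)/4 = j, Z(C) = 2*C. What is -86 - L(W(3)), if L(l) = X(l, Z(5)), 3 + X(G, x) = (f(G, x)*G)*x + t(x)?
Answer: -4893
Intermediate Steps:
f(g, j) = 4*j
W(m) = 6 + 2*m (W(m) = (3 + m)*2 = 6 + 2*m)
X(G, x) = -3 + x + 4*G*x² (X(G, x) = -3 + (((4*x)*G)*x + x) = -3 + ((4*G*x)*x + x) = -3 + (4*G*x² + x) = -3 + (x + 4*G*x²) = -3 + x + 4*G*x²)
L(l) = 7 + 400*l (L(l) = -3 + 2*5 + 4*l*(2*5)² = -3 + 10 + 4*l*10² = -3 + 10 + 4*l*100 = -3 + 10 + 400*l = 7 + 400*l)
-86 - L(W(3)) = -86 - (7 + 400*(6 + 2*3)) = -86 - (7 + 400*(6 + 6)) = -86 - (7 + 400*12) = -86 - (7 + 4800) = -86 - 1*4807 = -86 - 4807 = -4893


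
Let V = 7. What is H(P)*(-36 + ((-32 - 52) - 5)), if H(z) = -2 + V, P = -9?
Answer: -625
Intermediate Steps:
H(z) = 5 (H(z) = -2 + 7 = 5)
H(P)*(-36 + ((-32 - 52) - 5)) = 5*(-36 + ((-32 - 52) - 5)) = 5*(-36 + (-84 - 5)) = 5*(-36 - 89) = 5*(-125) = -625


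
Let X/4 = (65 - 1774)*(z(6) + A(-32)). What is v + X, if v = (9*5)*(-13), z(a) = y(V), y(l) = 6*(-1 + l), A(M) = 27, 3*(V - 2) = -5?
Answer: -157813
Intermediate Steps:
V = 1/3 (V = 2 + (1/3)*(-5) = 2 - 5/3 = 1/3 ≈ 0.33333)
y(l) = -6 + 6*l
z(a) = -4 (z(a) = -6 + 6*(1/3) = -6 + 2 = -4)
X = -157228 (X = 4*((65 - 1774)*(-4 + 27)) = 4*(-1709*23) = 4*(-39307) = -157228)
v = -585 (v = 45*(-13) = -585)
v + X = -585 - 157228 = -157813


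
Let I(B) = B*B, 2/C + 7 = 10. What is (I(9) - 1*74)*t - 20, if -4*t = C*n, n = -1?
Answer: -113/6 ≈ -18.833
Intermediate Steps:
C = ⅔ (C = 2/(-7 + 10) = 2/3 = 2*(⅓) = ⅔ ≈ 0.66667)
t = ⅙ (t = -(-1)/6 = -¼*(-⅔) = ⅙ ≈ 0.16667)
I(B) = B²
(I(9) - 1*74)*t - 20 = (9² - 1*74)*(⅙) - 20 = (81 - 74)*(⅙) - 20 = 7*(⅙) - 20 = 7/6 - 20 = -113/6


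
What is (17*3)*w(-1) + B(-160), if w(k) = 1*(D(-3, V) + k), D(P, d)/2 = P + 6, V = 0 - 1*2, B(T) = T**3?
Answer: -4095745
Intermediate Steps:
V = -2 (V = 0 - 2 = -2)
D(P, d) = 12 + 2*P (D(P, d) = 2*(P + 6) = 2*(6 + P) = 12 + 2*P)
w(k) = 6 + k (w(k) = 1*((12 + 2*(-3)) + k) = 1*((12 - 6) + k) = 1*(6 + k) = 6 + k)
(17*3)*w(-1) + B(-160) = (17*3)*(6 - 1) + (-160)**3 = 51*5 - 4096000 = 255 - 4096000 = -4095745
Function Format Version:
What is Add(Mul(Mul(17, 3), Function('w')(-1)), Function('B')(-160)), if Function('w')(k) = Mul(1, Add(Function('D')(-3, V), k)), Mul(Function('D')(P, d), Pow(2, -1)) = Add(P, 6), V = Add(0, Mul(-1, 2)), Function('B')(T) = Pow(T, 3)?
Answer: -4095745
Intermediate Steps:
V = -2 (V = Add(0, -2) = -2)
Function('D')(P, d) = Add(12, Mul(2, P)) (Function('D')(P, d) = Mul(2, Add(P, 6)) = Mul(2, Add(6, P)) = Add(12, Mul(2, P)))
Function('w')(k) = Add(6, k) (Function('w')(k) = Mul(1, Add(Add(12, Mul(2, -3)), k)) = Mul(1, Add(Add(12, -6), k)) = Mul(1, Add(6, k)) = Add(6, k))
Add(Mul(Mul(17, 3), Function('w')(-1)), Function('B')(-160)) = Add(Mul(Mul(17, 3), Add(6, -1)), Pow(-160, 3)) = Add(Mul(51, 5), -4096000) = Add(255, -4096000) = -4095745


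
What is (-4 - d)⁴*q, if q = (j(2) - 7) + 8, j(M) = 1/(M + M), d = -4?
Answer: 0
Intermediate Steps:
j(M) = 1/(2*M)
q = 5/4 (q = ((½)/2 - 7) + 8 = ((½)*(½) - 7) + 8 = (¼ - 7) + 8 = -27/4 + 8 = 5/4 ≈ 1.2500)
(-4 - d)⁴*q = (-4 - 1*(-4))⁴*(5/4) = (-4 + 4)⁴*(5/4) = 0⁴*(5/4) = 0*(5/4) = 0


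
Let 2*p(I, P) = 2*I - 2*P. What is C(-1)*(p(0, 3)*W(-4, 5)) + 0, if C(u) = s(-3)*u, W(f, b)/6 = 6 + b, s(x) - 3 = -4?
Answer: -198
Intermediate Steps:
s(x) = -1 (s(x) = 3 - 4 = -1)
p(I, P) = I - P (p(I, P) = (2*I - 2*P)/2 = (-2*P + 2*I)/2 = I - P)
W(f, b) = 36 + 6*b (W(f, b) = 6*(6 + b) = 36 + 6*b)
C(u) = -u
C(-1)*(p(0, 3)*W(-4, 5)) + 0 = (-1*(-1))*((0 - 1*3)*(36 + 6*5)) + 0 = 1*((0 - 3)*(36 + 30)) + 0 = 1*(-3*66) + 0 = 1*(-198) + 0 = -198 + 0 = -198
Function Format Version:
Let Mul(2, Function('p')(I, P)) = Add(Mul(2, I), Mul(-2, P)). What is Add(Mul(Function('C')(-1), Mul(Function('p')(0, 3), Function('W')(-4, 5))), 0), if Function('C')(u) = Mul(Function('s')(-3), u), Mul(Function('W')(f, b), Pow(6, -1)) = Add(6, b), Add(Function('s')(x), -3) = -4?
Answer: -198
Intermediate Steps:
Function('s')(x) = -1 (Function('s')(x) = Add(3, -4) = -1)
Function('p')(I, P) = Add(I, Mul(-1, P)) (Function('p')(I, P) = Mul(Rational(1, 2), Add(Mul(2, I), Mul(-2, P))) = Mul(Rational(1, 2), Add(Mul(-2, P), Mul(2, I))) = Add(I, Mul(-1, P)))
Function('W')(f, b) = Add(36, Mul(6, b)) (Function('W')(f, b) = Mul(6, Add(6, b)) = Add(36, Mul(6, b)))
Function('C')(u) = Mul(-1, u)
Add(Mul(Function('C')(-1), Mul(Function('p')(0, 3), Function('W')(-4, 5))), 0) = Add(Mul(Mul(-1, -1), Mul(Add(0, Mul(-1, 3)), Add(36, Mul(6, 5)))), 0) = Add(Mul(1, Mul(Add(0, -3), Add(36, 30))), 0) = Add(Mul(1, Mul(-3, 66)), 0) = Add(Mul(1, -198), 0) = Add(-198, 0) = -198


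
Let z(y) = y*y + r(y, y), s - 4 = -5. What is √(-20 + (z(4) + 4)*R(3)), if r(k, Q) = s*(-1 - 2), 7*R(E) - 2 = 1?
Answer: I*√497/7 ≈ 3.1848*I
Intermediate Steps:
s = -1 (s = 4 - 5 = -1)
R(E) = 3/7 (R(E) = 2/7 + (⅐)*1 = 2/7 + ⅐ = 3/7)
r(k, Q) = 3 (r(k, Q) = -(-1 - 2) = -1*(-3) = 3)
z(y) = 3 + y² (z(y) = y*y + 3 = y² + 3 = 3 + y²)
√(-20 + (z(4) + 4)*R(3)) = √(-20 + ((3 + 4²) + 4)*(3/7)) = √(-20 + ((3 + 16) + 4)*(3/7)) = √(-20 + (19 + 4)*(3/7)) = √(-20 + 23*(3/7)) = √(-20 + 69/7) = √(-71/7) = I*√497/7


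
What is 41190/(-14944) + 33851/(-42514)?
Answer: -564255251/158832304 ≈ -3.5525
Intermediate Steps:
41190/(-14944) + 33851/(-42514) = 41190*(-1/14944) + 33851*(-1/42514) = -20595/7472 - 33851/42514 = -564255251/158832304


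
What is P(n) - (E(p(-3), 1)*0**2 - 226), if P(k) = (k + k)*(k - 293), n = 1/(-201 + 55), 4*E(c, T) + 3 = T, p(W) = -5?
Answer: 2451487/10658 ≈ 230.01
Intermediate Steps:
E(c, T) = -3/4 + T/4
n = -1/146 (n = 1/(-146) = -1/146 ≈ -0.0068493)
P(k) = 2*k*(-293 + k) (P(k) = (2*k)*(-293 + k) = 2*k*(-293 + k))
P(n) - (E(p(-3), 1)*0**2 - 226) = 2*(-1/146)*(-293 - 1/146) - ((-3/4 + (1/4)*1)*0**2 - 226) = 2*(-1/146)*(-42779/146) - ((-3/4 + 1/4)*0 - 226) = 42779/10658 - (-1/2*0 - 226) = 42779/10658 - (0 - 226) = 42779/10658 - 1*(-226) = 42779/10658 + 226 = 2451487/10658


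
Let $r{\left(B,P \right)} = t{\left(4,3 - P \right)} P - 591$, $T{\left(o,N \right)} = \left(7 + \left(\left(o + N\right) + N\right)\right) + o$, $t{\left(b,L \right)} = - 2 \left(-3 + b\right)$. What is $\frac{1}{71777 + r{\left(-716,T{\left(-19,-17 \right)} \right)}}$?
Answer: $\frac{1}{71316} \approx 1.4022 \cdot 10^{-5}$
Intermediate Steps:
$t{\left(b,L \right)} = 6 - 2 b$
$T{\left(o,N \right)} = 7 + 2 N + 2 o$ ($T{\left(o,N \right)} = \left(7 + \left(\left(N + o\right) + N\right)\right) + o = \left(7 + \left(o + 2 N\right)\right) + o = \left(7 + o + 2 N\right) + o = 7 + 2 N + 2 o$)
$r{\left(B,P \right)} = -591 - 2 P$ ($r{\left(B,P \right)} = \left(6 - 8\right) P - 591 = - 2 P - 591 = -591 - 2 P$)
$\frac{1}{71777 + r{\left(-716,T{\left(-19,-17 \right)} \right)}} = \frac{1}{71777 - \left(591 + 2 \left(7 + 2 \left(-17\right) + 2 \left(-19\right)\right)\right)} = \frac{1}{71777 - \left(591 + 2 \left(7 - 34 - 38\right)\right)} = \frac{1}{71777 - 461} = \frac{1}{71316}$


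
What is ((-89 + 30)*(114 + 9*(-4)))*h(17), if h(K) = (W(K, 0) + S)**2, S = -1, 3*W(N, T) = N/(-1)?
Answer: -613600/3 ≈ -2.0453e+5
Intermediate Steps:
W(N, T) = -N/3 (W(N, T) = (N/(-1))/3 = (N*(-1))/3 = (-N)/3 = -N/3)
h(K) = (-1 - K/3)**2 (h(K) = (-K/3 - 1)**2 = (-1 - K/3)**2)
((-89 + 30)*(114 + 9*(-4)))*h(17) = ((-89 + 30)*(114 + 9*(-4)))*((3 + 17)**2/9) = (-59*(114 - 36))*((1/9)*20**2) = (-59*78)*((1/9)*400) = -4602*400/9 = -613600/3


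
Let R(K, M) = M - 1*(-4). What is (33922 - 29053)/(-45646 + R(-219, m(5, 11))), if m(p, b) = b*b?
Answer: -4869/45521 ≈ -0.10696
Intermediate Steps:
m(p, b) = b**2
R(K, M) = 4 + M (R(K, M) = M + 4 = 4 + M)
(33922 - 29053)/(-45646 + R(-219, m(5, 11))) = (33922 - 29053)/(-45646 + (4 + 11**2)) = 4869/(-45646 + (4 + 121)) = 4869/(-45646 + 125) = 4869/(-45521) = 4869*(-1/45521) = -4869/45521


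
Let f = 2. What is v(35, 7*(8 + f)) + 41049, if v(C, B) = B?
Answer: 41119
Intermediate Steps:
v(35, 7*(8 + f)) + 41049 = 7*(8 + 2) + 41049 = 7*10 + 41049 = 70 + 41049 = 41119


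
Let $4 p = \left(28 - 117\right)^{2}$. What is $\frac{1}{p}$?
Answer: $\frac{4}{7921} \approx 0.00050499$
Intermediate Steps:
$p = \frac{7921}{4}$ ($p = \frac{\left(28 - 117\right)^{2}}{4} = \frac{\left(-89\right)^{2}}{4} = \frac{1}{4} \cdot 7921 = \frac{7921}{4} \approx 1980.3$)
$\frac{1}{p} = \frac{1}{\frac{7921}{4}} = \frac{4}{7921}$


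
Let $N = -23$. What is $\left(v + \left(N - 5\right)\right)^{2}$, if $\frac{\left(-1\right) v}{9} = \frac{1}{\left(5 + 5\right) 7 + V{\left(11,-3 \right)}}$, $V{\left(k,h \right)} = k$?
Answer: $\frac{64009}{81} \approx 790.23$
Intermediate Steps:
$v = - \frac{1}{9}$ ($v = - \frac{9}{\left(5 + 5\right) 7 + 11} = - \frac{9}{10 \cdot 7 + 11} = - \frac{9}{70 + 11} = - \frac{9}{81} = \left(-9\right) \frac{1}{81} = - \frac{1}{9} \approx -0.11111$)
$\left(v + \left(N - 5\right)\right)^{2} = \left(- \frac{1}{9} - 28\right)^{2} = \left(- \frac{253}{9}\right)^{2} = \frac{64009}{81}$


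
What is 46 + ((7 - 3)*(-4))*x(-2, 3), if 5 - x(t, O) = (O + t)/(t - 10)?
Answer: -106/3 ≈ -35.333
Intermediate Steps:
x(t, O) = 5 - (O + t)/(-10 + t) (x(t, O) = 5 - (O + t)/(t - 10) = 5 - (O + t)/(-10 + t))
46 + ((7 - 3)*(-4))*x(-2, 3) = 46 + ((7 - 3)*(-4))*((-50 - 1*3 + 4*(-2))/(-10 - 2)) = 46 + (4*(-4))*((-50 - 3 - 8)/(-12)) = 46 - (-4)*(-61)/3 = 46 - 16*61/12 = 46 - 244/3 = -106/3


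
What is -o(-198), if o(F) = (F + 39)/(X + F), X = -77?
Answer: -159/275 ≈ -0.57818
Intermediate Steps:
o(F) = (39 + F)/(-77 + F) (o(F) = (F + 39)/(-77 + F) = (39 + F)/(-77 + F))
-o(-198) = -(39 - 198)/(-77 - 198) = -(-159)/(-275) = -(-1)*(-159)/275 = -1*159/275 = -159/275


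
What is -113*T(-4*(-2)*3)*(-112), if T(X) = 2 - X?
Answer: -278432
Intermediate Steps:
-113*T(-4*(-2)*3)*(-112) = -113*(2 - (-4*(-2))*3)*(-112) = -113*(2 - 8*3)*(-112) = -113*(2 - 1*24)*(-112) = -113*(2 - 24)*(-112) = -113*(-22)*(-112) = 2486*(-112) = -278432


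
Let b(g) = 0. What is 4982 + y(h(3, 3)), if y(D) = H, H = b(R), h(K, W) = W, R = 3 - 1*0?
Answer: 4982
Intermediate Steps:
R = 3 (R = 3 + 0 = 3)
H = 0
y(D) = 0
4982 + y(h(3, 3)) = 4982 + 0 = 4982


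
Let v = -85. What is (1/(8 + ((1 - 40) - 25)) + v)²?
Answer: 22667121/3136 ≈ 7228.0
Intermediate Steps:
(1/(8 + ((1 - 40) - 25)) + v)² = (1/(8 + ((1 - 40) - 25)) - 85)² = (1/(8 + (-39 - 25)) - 85)² = (1/(8 - 64) - 85)² = (1/(-56) - 85)² = (-1/56 - 85)² = (-4761/56)² = 22667121/3136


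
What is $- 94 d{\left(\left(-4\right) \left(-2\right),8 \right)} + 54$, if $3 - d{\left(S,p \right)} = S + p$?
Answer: $1276$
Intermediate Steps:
$d{\left(S,p \right)} = 3 - S - p$ ($d{\left(S,p \right)} = 3 - \left(S + p\right) = 3 - S - p$)
$- 94 d{\left(\left(-4\right) \left(-2\right),8 \right)} + 54 = - 94 \left(3 - \left(-4\right) \left(-2\right) - 8\right) + 54 = - 94 \left(3 - 8 - 8\right) + 54 = \left(-94\right) \left(-13\right) + 54 = 1222 + 54 = 1276$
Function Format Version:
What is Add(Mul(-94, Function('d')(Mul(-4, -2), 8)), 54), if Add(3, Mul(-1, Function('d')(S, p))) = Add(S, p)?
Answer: 1276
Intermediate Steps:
Function('d')(S, p) = Add(3, Mul(-1, S), Mul(-1, p)) (Function('d')(S, p) = Add(3, Mul(-1, Add(S, p))) = Add(3, Add(Mul(-1, S), Mul(-1, p))) = Add(3, Mul(-1, S), Mul(-1, p)))
Add(Mul(-94, Function('d')(Mul(-4, -2), 8)), 54) = Add(Mul(-94, Add(3, Mul(-1, Mul(-4, -2)), Mul(-1, 8))), 54) = Add(Mul(-94, Add(3, Mul(-1, 8), -8)), 54) = Add(Mul(-94, Add(3, -8, -8)), 54) = Add(Mul(-94, -13), 54) = Add(1222, 54) = 1276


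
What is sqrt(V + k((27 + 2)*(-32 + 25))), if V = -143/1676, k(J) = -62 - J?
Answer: sqrt(98956487)/838 ≈ 11.871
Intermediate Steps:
V = -143/1676 (V = -143*1/1676 = -143/1676 ≈ -0.085322)
sqrt(V + k((27 + 2)*(-32 + 25))) = sqrt(-143/1676 + (-62 - (27 + 2)*(-32 + 25))) = sqrt(-143/1676 + (-62 - 29*(-7))) = sqrt(-143/1676 + (-62 - 1*(-203))) = sqrt(-143/1676 + (-62 + 203)) = sqrt(-143/1676 + 141) = sqrt(236173/1676) = sqrt(98956487)/838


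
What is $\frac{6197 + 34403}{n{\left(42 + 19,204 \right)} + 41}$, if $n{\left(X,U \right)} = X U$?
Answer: $\frac{8120}{2497} \approx 3.2519$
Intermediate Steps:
$n{\left(X,U \right)} = U X$
$\frac{6197 + 34403}{n{\left(42 + 19,204 \right)} + 41} = \frac{6197 + 34403}{204 \left(42 + 19\right) + 41} = \frac{40600}{204 \cdot 61 + 41} = \frac{40600}{12444 + 41} = \frac{40600}{12485} = 40600 \cdot \frac{1}{12485} = \frac{8120}{2497}$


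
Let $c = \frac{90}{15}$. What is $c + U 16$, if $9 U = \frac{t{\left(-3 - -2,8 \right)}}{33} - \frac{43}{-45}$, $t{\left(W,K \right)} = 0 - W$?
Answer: $\frac{34538}{4455} \approx 7.7526$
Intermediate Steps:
$t{\left(W,K \right)} = - W$
$c = 6$ ($c = 90 \cdot \frac{1}{15} = 6$)
$U = \frac{488}{4455}$ ($U = \frac{\frac{\left(-1\right) \left(-3 - -2\right)}{33} - \frac{43}{-45}}{9} = \frac{- (-3 + 2) \frac{1}{33} - - \frac{43}{45}}{9} = \frac{\left(-1\right) \left(-1\right) \frac{1}{33} + \frac{43}{45}}{9} = \frac{1 \cdot \frac{1}{33} + \frac{43}{45}}{9} = \frac{\frac{1}{33} + \frac{43}{45}}{9} = \frac{1}{9} \cdot \frac{488}{495} = \frac{488}{4455} \approx 0.10954$)
$c + U 16 = 6 + \frac{488}{4455} \cdot 16 = 6 + \frac{7808}{4455} = \frac{34538}{4455}$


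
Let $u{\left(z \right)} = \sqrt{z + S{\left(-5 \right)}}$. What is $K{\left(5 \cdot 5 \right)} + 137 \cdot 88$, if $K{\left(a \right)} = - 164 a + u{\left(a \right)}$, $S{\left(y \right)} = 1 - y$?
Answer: $7956 + \sqrt{31} \approx 7961.6$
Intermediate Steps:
$u{\left(z \right)} = \sqrt{6 + z}$ ($u{\left(z \right)} = \sqrt{z + \left(1 - -5\right)} = \sqrt{z + \left(1 + 5\right)} = \sqrt{z + 6} = \sqrt{6 + z}$)
$K{\left(a \right)} = \sqrt{6 + a} - 164 a$ ($K{\left(a \right)} = - 164 a + \sqrt{6 + a} = \sqrt{6 + a} - 164 a$)
$K{\left(5 \cdot 5 \right)} + 137 \cdot 88 = \left(\sqrt{6 + 5 \cdot 5} - 164 \cdot 5 \cdot 5\right) + 137 \cdot 88 = \left(\sqrt{6 + 25} - 4100\right) + 12056 = \left(\sqrt{31} - 4100\right) + 12056 = \left(-4100 + \sqrt{31}\right) + 12056 = 7956 + \sqrt{31}$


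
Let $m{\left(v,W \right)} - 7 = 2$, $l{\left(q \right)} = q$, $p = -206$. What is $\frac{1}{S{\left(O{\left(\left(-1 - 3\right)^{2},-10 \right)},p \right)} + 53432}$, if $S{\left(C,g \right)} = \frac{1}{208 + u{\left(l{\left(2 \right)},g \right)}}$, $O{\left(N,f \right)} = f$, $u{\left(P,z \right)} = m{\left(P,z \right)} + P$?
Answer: $\frac{219}{11701609} \approx 1.8715 \cdot 10^{-5}$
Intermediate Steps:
$m{\left(v,W \right)} = 9$ ($m{\left(v,W \right)} = 7 + 2 = 9$)
$u{\left(P,z \right)} = 9 + P$
$S{\left(C,g \right)} = \frac{1}{219}$ ($S{\left(C,g \right)} = \frac{1}{208 + \left(9 + 2\right)} = \frac{1}{208 + 11} = \frac{1}{219}$)
$\frac{1}{S{\left(O{\left(\left(-1 - 3\right)^{2},-10 \right)},p \right)} + 53432} = \frac{1}{\frac{1}{219} + 53432} = \frac{1}{\frac{11701609}{219}} = \frac{219}{11701609}$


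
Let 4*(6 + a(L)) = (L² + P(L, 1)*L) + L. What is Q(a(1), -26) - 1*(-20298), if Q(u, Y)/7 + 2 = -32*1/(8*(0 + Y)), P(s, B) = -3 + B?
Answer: 263706/13 ≈ 20285.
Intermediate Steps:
a(L) = -6 - L/4 + L²/4 (a(L) = -6 + ((L² + (-3 + 1)*L) + L)/4 = -6 + ((L² - 2*L) + L)/4 = -6 + (L² - L)/4 = -6 + (-L/4 + L²/4) = -6 - L/4 + L²/4)
Q(u, Y) = -14 - 28/Y (Q(u, Y) = -14 + 7*(-32*1/(8*(0 + Y))) = -14 + 7*(-32*1/(8*Y)) = -14 + 7*(-4/Y) = -14 - 28/Y)
Q(a(1), -26) - 1*(-20298) = (-14 - 28/(-26)) - 1*(-20298) = (-14 - 28*(-1/26)) + 20298 = (-14 + 14/13) + 20298 = -168/13 + 20298 = 263706/13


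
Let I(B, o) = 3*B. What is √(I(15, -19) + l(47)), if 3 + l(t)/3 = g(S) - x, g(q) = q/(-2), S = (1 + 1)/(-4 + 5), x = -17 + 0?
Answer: 2*√21 ≈ 9.1651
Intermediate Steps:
x = -17
S = 2 (S = 2/1 = 2*1 = 2)
g(q) = -q/2 (g(q) = q*(-½) = -q/2)
l(t) = 39 (l(t) = -9 + 3*(-½*2 - 1*(-17)) = -9 + 3*(-1 + 17) = -9 + 3*16 = -9 + 48 = 39)
√(I(15, -19) + l(47)) = √(3*15 + 39) = √(45 + 39) = √84 = 2*√21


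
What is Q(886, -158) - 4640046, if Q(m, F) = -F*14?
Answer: -4637834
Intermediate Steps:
Q(m, F) = -14*F
Q(886, -158) - 4640046 = -14*(-158) - 4640046 = 2212 - 4640046 = -4637834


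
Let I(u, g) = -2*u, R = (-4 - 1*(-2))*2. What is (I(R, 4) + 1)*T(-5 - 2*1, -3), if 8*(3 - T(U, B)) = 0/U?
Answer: 27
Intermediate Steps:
R = -4 (R = (-4 + 2)*2 = -2*2 = -4)
T(U, B) = 3 (T(U, B) = 3 - 0/U = 3 - ⅛*0 = 3 + 0 = 3)
(I(R, 4) + 1)*T(-5 - 2*1, -3) = (-2*(-4) + 1)*3 = (8 + 1)*3 = 9*3 = 27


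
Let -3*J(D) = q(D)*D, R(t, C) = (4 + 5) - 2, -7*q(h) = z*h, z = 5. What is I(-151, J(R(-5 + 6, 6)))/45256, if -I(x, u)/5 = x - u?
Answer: 305/16971 ≈ 0.017972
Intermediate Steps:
q(h) = -5*h/7
R(t, C) = 7 (R(t, C) = 9 - 2 = 7)
J(D) = 5*D**2/21 (J(D) = -(-5*D/7)*D/3 = -(-5)*D**2/21 = 5*D**2/21)
I(x, u) = -5*x + 5*u (I(x, u) = -5*(x - u) = -5*x + 5*u)
I(-151, J(R(-5 + 6, 6)))/45256 = (-5*(-151) + 5*((5/21)*7**2))/45256 = (755 + 5*((5/21)*49))*(1/45256) = (755 + 5*(35/3))*(1/45256) = (755 + 175/3)*(1/45256) = (2440/3)*(1/45256) = 305/16971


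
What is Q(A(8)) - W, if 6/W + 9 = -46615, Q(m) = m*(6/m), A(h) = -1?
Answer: 139875/23312 ≈ 6.0001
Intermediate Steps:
Q(m) = 6
W = -3/23312 (W = 6/(-9 - 46615) = 6/(-46624) = 6*(-1/46624) = -3/23312 ≈ -0.00012869)
Q(A(8)) - W = 6 - 1*(-3/23312) = 6 + 3/23312 = 139875/23312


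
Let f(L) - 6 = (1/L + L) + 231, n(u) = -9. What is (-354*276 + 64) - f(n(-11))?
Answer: -880811/9 ≈ -97868.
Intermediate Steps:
f(L) = 237 + L + 1/L (f(L) = 6 + ((1/L + L) + 231) = 6 + ((L + 1/L) + 231) = 6 + (231 + L + 1/L) = 237 + L + 1/L)
(-354*276 + 64) - f(n(-11)) = (-354*276 + 64) - (237 - 9 + 1/(-9)) = (-97704 + 64) - (237 - 9 - ⅑) = -97640 - 1*2051/9 = -97640 - 2051/9 = -880811/9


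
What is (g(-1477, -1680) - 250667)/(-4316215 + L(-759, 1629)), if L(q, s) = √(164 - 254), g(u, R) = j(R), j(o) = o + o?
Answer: 219287029561/3725942385263 + 762081*I*√10/18629711926315 ≈ 0.058854 + 1.2936e-7*I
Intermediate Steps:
j(o) = 2*o
g(u, R) = 2*R
L(q, s) = 3*I*√10 (L(q, s) = √(-90) = 3*I*√10)
(g(-1477, -1680) - 250667)/(-4316215 + L(-759, 1629)) = (2*(-1680) - 250667)/(-4316215 + 3*I*√10) = (-3360 - 250667)/(-4316215 + 3*I*√10) = -254027/(-4316215 + 3*I*√10)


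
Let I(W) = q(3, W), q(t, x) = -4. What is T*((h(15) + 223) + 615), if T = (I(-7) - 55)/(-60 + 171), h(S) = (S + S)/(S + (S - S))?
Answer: -16520/37 ≈ -446.49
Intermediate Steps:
I(W) = -4
h(S) = 2 (h(S) = (2*S)/(S + 0) = (2*S)/S = 2)
T = -59/111 (T = (-4 - 55)/(-60 + 171) = -59/111 ≈ -0.53153)
T*((h(15) + 223) + 615) = -59*((2 + 223) + 615)/111 = -59*(225 + 615)/111 = -59/111*840 = -16520/37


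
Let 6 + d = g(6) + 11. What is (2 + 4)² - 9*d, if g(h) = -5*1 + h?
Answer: -18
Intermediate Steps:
g(h) = -5 + h
d = 6 (d = -6 + ((-5 + 6) + 11) = -6 + (1 + 11) = -6 + 12 = 6)
(2 + 4)² - 9*d = (2 + 4)² - 9*6 = 6² - 54 = 36 - 54 = -18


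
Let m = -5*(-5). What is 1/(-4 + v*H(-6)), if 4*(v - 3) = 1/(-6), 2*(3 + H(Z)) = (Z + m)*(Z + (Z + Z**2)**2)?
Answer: 4/100449 ≈ 3.9821e-5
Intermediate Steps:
m = 25
H(Z) = -3 + (25 + Z)*(Z + (Z + Z**2)**2)/2 (H(Z) = -3 + ((Z + 25)*(Z + (Z + Z**2)**2))/2 = -3 + ((25 + Z)*(Z + (Z + Z**2)**2))/2 = -3 + (25 + Z)*(Z + (Z + Z**2)**2)/2)
v = 71/24 (v = 3 + (1/4)/(-6) = 3 + (1/4)*(-1/6) = 3 - 1/24 = 71/24 ≈ 2.9583)
1/(-4 + v*H(-6)) = 1/(-4 + 71*(-3 + (1/2)*(-6)**5 + 13*(-6)**2 + (25/2)*(-6) + (27/2)*(-6)**4 + (51/2)*(-6)**3)/24) = 1/(-4 + 71*(-3 + (1/2)*(-7776) + 13*36 - 75 + (27/2)*1296 + (51/2)*(-216))/24) = 1/(-4 + 71*(-3 - 3888 + 468 - 75 + 17496 - 5508)/24) = 1/(-4 + (71/24)*8490) = 1/(-4 + 100465/4) = 1/(100449/4) = 4/100449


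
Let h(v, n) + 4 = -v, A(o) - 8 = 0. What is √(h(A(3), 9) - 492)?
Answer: 6*I*√14 ≈ 22.45*I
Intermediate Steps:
A(o) = 8 (A(o) = 8 + 0 = 8)
h(v, n) = -4 - v
√(h(A(3), 9) - 492) = √((-4 - 1*8) - 492) = √((-4 - 8) - 492) = √(-12 - 492) = √(-504) = 6*I*√14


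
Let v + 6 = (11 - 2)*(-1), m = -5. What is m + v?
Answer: -20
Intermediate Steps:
v = -15 (v = -6 + (11 - 2)*(-1) = -6 + 9*(-1) = -6 - 9 = -15)
m + v = -5 - 15 = -20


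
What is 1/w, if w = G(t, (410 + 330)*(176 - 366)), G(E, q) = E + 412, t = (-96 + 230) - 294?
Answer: 1/252 ≈ 0.0039683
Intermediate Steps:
t = -160 (t = 134 - 294 = -160)
G(E, q) = 412 + E
w = 252 (w = 412 - 160 = 252)
1/w = 1/252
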